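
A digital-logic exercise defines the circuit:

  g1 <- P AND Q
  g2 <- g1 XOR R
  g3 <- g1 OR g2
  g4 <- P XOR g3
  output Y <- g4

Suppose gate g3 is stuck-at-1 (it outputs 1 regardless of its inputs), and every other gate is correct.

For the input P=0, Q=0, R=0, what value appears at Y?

1

Propagate with g3 forced: g1=0, g2=0, g3=1 [stuck-at-1], g4=1.
So Y = 1. (Without the fault it would be 0.)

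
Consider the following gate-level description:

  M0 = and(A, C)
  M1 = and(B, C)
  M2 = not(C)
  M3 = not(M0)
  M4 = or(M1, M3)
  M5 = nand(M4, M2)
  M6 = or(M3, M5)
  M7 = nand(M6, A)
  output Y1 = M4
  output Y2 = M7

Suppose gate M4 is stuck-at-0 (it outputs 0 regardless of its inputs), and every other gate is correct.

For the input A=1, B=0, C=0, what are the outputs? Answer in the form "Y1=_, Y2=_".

Propagate with M4 forced: M0=0, M1=0, M2=1, M3=1, M4=0 [stuck-at-0], M5=1, M6=1, M7=0.
So the outputs are Y1=0, Y2=0. (Without the fault they would be Y1=1, Y2=0.)

Y1=0, Y2=0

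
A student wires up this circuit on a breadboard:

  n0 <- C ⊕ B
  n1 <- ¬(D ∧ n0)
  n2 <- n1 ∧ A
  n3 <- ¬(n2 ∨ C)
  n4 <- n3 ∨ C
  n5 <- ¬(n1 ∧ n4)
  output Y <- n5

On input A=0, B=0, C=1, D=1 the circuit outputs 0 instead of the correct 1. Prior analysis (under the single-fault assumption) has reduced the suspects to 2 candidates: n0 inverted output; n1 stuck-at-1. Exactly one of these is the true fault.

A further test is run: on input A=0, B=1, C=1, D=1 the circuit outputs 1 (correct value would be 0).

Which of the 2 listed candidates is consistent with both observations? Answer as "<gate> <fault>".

n0 inverted output

Evaluate each candidate on input A=0, B=1, C=1, D=1:
  n0 inverted output: n0=1 [inverted output], n1=0, n2=0, n3=0, n4=1, n5=1 → 1 — matches
  n1 stuck-at-1: n0=0, n1=1 [stuck-at-1], n2=0, n3=0, n4=1, n5=0 → 0 — eliminated
Only n0 inverted output reproduces the observed 1.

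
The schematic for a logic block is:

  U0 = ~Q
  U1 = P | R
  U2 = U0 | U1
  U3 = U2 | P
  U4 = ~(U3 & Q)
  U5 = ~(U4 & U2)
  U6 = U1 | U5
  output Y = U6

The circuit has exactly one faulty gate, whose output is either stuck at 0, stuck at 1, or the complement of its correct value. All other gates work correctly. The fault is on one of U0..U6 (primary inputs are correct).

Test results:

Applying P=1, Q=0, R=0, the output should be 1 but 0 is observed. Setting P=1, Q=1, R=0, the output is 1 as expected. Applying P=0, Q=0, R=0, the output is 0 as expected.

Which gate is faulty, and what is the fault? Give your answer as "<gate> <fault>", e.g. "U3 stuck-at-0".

Fault-free values for test 1 (P=1, Q=0, R=0): U0=1, U1=1, U2=1, U3=1, U4=1, U5=0, U6=1, giving Y=1. Observed 0.
Test 1: faults giving observed 0 are {U1 stuck-at-0, U1 inverted output, U6 stuck-at-0, U6 inverted output}.
Test 2 (P=1, Q=1, R=0): fault-free U0=0, U1=1, U2=1, U3=1, U4=0, U5=1, U6=1 → 1; observed 1. Eliminates U6 stuck-at-0, U6 inverted output.
Test 3 (P=0, Q=0, R=0): fault-free U0=1, U1=0, U2=1, U3=1, U4=1, U5=0, U6=0 → 0; observed 0. Eliminates U1 inverted output.
Only U1 stuck-at-0 is consistent with every test.

U1 stuck-at-0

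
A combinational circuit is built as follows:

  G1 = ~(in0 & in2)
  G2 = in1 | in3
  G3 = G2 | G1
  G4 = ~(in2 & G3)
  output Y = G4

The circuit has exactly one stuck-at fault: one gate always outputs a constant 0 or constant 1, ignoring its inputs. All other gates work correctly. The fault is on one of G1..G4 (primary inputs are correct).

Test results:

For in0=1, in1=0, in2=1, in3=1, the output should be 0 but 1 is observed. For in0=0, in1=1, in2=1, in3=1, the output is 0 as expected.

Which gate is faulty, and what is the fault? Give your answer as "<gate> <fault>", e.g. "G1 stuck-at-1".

G2 stuck-at-0

Fault-free values for test 1 (in0=1, in1=0, in2=1, in3=1): G1=0, G2=1, G3=1, G4=0, giving Y=0. Observed 1.
Test 1: faults giving observed 1 are {G2 stuck-at-0, G3 stuck-at-0, G4 stuck-at-1}.
Test 2 (in0=0, in1=1, in2=1, in3=1): fault-free G1=1, G2=1, G3=1, G4=0 → 0; observed 0. Eliminates G3 stuck-at-0, G4 stuck-at-1.
Only G2 stuck-at-0 is consistent with every test.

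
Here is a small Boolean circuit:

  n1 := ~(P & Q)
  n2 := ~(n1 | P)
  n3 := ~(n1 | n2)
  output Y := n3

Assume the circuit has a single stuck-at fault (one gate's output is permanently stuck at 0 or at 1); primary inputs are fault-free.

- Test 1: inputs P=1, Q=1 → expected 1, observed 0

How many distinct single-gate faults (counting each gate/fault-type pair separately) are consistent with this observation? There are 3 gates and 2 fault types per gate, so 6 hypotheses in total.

3

Fault-free: n1=0, n2=0, n3=1 → 1. Observed 0.
  n1 stuck-at-0: output 1 ✗
  n1 stuck-at-1: output 0 ✓
  n2 stuck-at-0: output 1 ✗
  n2 stuck-at-1: output 0 ✓
  n3 stuck-at-0: output 0 ✓
  n3 stuck-at-1: output 1 ✗
Consistent faults: {n1 stuck-at-1, n2 stuck-at-1, n3 stuck-at-0} — 3 in all.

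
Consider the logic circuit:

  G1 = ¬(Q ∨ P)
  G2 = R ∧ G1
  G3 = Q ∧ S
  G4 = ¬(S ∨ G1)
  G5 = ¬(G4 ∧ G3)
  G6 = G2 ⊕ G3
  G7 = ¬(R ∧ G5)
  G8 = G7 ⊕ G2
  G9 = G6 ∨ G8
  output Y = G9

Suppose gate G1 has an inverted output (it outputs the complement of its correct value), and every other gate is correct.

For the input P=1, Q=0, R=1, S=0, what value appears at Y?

1

Propagate with G1 forced: G1=1 [inverted output], G2=1, G3=0, G4=0, G5=1, G6=1, G7=0, G8=1, G9=1.
So Y = 1. (Without the fault it would be 0.)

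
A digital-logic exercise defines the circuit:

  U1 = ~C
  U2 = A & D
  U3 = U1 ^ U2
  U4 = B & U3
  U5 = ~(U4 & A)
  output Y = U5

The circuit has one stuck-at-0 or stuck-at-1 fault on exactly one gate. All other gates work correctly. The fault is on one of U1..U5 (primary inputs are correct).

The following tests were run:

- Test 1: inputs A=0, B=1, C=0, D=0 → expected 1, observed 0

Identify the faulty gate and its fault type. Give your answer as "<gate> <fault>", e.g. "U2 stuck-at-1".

Fault-free values for test 1 (A=0, B=1, C=0, D=0): U1=1, U2=0, U3=1, U4=1, U5=1, giving Y=1. Observed 0.
Test 1: faults giving observed 0 are {U5 stuck-at-0}.
Only U5 stuck-at-0 is consistent with every test.

U5 stuck-at-0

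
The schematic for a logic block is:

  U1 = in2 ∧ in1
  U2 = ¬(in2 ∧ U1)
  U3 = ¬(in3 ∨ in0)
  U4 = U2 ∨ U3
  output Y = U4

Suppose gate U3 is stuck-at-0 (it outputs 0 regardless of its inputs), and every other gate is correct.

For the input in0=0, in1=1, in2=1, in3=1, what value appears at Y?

0

Propagate with U3 forced: U1=1, U2=0, U3=0 [stuck-at-0], U4=0.
So Y = 0. (Same as the fault-free value — the fault is masked on this input.)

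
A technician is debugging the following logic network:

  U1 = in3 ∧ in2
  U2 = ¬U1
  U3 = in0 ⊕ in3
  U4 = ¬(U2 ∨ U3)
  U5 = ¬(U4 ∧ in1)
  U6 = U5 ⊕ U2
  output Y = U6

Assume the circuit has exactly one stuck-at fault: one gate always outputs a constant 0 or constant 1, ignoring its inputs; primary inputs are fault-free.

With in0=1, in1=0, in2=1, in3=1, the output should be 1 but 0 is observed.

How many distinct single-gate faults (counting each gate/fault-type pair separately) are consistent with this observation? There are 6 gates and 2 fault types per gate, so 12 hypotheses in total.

Fault-free: U1=1, U2=0, U3=0, U4=1, U5=1, U6=1 → 1. Observed 0.
  U1 stuck-at-0: output 0 ✓
  U1 stuck-at-1: output 1 ✗
  U2 stuck-at-0: output 1 ✗
  U2 stuck-at-1: output 0 ✓
  U3 stuck-at-0: output 1 ✗
  U3 stuck-at-1: output 1 ✗
  U4 stuck-at-0: output 1 ✗
  U4 stuck-at-1: output 1 ✗
  U5 stuck-at-0: output 0 ✓
  U5 stuck-at-1: output 1 ✗
  U6 stuck-at-0: output 0 ✓
  U6 stuck-at-1: output 1 ✗
Consistent faults: {U1 stuck-at-0, U2 stuck-at-1, U5 stuck-at-0, U6 stuck-at-0} — 4 in all.

4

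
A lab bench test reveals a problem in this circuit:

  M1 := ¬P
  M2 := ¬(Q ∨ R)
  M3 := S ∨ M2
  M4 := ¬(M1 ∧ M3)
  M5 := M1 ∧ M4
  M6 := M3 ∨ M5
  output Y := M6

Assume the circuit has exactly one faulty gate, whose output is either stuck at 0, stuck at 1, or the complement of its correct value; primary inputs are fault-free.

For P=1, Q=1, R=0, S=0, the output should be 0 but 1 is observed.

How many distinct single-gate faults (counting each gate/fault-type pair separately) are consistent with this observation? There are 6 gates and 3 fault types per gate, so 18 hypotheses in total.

10

Fault-free: M1=0, M2=0, M3=0, M4=1, M5=0, M6=0 → 0. Observed 1.
  M1: stuck-at-1, inverted output ✓; others ✗
  M2: stuck-at-1, inverted output ✓; others ✗
  M3: stuck-at-1, inverted output ✓; others ✗
  M4: none of the 3 fault types match ✗
  M5: stuck-at-1, inverted output ✓; others ✗
  M6: stuck-at-1, inverted output ✓; others ✗
Consistent faults: {M1 stuck-at-1, M1 inverted output, M2 stuck-at-1, M2 inverted output, M3 stuck-at-1, M3 inverted output, M5 stuck-at-1, M5 inverted output, M6 stuck-at-1, M6 inverted output} — 10 in all.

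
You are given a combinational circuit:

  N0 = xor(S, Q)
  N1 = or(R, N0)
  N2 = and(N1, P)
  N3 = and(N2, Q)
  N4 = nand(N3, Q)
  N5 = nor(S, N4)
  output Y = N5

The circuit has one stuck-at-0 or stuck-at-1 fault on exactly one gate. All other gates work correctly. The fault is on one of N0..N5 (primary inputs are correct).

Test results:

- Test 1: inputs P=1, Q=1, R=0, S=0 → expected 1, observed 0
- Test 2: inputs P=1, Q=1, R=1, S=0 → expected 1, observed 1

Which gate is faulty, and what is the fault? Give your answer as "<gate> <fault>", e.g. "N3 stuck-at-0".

Fault-free values for test 1 (P=1, Q=1, R=0, S=0): N0=1, N1=1, N2=1, N3=1, N4=0, N5=1, giving Y=1. Observed 0.
Test 1: faults giving observed 0 are {N0 stuck-at-0, N1 stuck-at-0, N2 stuck-at-0, N3 stuck-at-0, N4 stuck-at-1, N5 stuck-at-0}.
Test 2 (P=1, Q=1, R=1, S=0): fault-free N0=1, N1=1, N2=1, N3=1, N4=0, N5=1 → 1; observed 1. Eliminates N1 stuck-at-0, N2 stuck-at-0, N3 stuck-at-0, N4 stuck-at-1, N5 stuck-at-0.
Only N0 stuck-at-0 is consistent with every test.

N0 stuck-at-0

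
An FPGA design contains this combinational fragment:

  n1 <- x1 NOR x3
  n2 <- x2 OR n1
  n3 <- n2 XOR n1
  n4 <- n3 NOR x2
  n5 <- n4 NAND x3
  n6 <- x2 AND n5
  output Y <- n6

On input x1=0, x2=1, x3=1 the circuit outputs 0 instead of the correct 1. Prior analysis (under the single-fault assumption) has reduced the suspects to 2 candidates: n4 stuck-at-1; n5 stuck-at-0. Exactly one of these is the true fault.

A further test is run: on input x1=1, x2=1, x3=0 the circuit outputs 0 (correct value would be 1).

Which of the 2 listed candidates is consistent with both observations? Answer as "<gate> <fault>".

Evaluate each candidate on input x1=1, x2=1, x3=0:
  n4 stuck-at-1: n1=0, n2=1, n3=1, n4=1 [stuck-at-1], n5=1, n6=1 → 1 — eliminated
  n5 stuck-at-0: n1=0, n2=1, n3=1, n4=0, n5=0 [stuck-at-0], n6=0 → 0 — matches
Only n5 stuck-at-0 reproduces the observed 0.

n5 stuck-at-0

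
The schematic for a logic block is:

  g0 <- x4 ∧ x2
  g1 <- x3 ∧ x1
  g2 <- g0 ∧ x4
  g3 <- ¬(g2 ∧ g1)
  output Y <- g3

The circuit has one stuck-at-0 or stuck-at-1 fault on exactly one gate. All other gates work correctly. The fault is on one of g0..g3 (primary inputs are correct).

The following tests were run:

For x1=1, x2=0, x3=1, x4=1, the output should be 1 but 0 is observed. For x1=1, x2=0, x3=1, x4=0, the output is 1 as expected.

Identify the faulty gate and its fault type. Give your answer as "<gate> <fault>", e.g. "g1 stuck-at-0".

g0 stuck-at-1

Fault-free values for test 1 (x1=1, x2=0, x3=1, x4=1): g0=0, g1=1, g2=0, g3=1, giving Y=1. Observed 0.
Test 1: faults giving observed 0 are {g0 stuck-at-1, g2 stuck-at-1, g3 stuck-at-0}.
Test 2 (x1=1, x2=0, x3=1, x4=0): fault-free g0=0, g1=1, g2=0, g3=1 → 1; observed 1. Eliminates g2 stuck-at-1, g3 stuck-at-0.
Only g0 stuck-at-1 is consistent with every test.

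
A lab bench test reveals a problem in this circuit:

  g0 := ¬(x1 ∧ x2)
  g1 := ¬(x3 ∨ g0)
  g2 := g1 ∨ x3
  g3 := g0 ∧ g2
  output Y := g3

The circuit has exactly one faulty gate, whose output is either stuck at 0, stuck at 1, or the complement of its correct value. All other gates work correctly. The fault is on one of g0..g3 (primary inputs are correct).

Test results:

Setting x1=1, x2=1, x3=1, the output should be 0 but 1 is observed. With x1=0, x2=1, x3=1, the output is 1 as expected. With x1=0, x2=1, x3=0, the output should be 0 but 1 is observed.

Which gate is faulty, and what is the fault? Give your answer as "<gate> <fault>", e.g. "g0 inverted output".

g3 stuck-at-1

Fault-free values for test 1 (x1=1, x2=1, x3=1): g0=0, g1=0, g2=1, g3=0, giving Y=0. Observed 1.
Test 1: faults giving observed 1 are {g0 stuck-at-1, g0 inverted output, g3 stuck-at-1, g3 inverted output}.
Test 2 (x1=0, x2=1, x3=1): fault-free g0=1, g1=0, g2=1, g3=1 → 1; observed 1. Eliminates g0 inverted output, g3 inverted output.
Test 3 (x1=0, x2=1, x3=0): fault-free g0=1, g1=0, g2=0, g3=0 → 0; observed 1. Eliminates g0 stuck-at-1.
Only g3 stuck-at-1 is consistent with every test.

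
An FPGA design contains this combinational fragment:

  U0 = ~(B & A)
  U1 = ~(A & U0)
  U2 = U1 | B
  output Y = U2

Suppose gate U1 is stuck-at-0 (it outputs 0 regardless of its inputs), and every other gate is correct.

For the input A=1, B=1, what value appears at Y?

1

Propagate with U1 forced: U0=0, U1=0 [stuck-at-0], U2=1.
So Y = 1. (Same as the fault-free value — the fault is masked on this input.)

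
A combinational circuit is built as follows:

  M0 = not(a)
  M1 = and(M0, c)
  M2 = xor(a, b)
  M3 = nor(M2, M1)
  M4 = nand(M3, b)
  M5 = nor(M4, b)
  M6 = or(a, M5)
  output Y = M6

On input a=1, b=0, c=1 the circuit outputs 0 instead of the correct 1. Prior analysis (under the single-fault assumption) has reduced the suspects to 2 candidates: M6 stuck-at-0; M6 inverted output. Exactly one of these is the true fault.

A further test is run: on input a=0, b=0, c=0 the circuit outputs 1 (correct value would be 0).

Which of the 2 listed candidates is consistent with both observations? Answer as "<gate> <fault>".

M6 inverted output

Evaluate each candidate on input a=0, b=0, c=0:
  M6 stuck-at-0: M0=1, M1=0, M2=0, M3=1, M4=1, M5=0, M6=0 [stuck-at-0] → 0 — eliminated
  M6 inverted output: M0=1, M1=0, M2=0, M3=1, M4=1, M5=0, M6=1 [inverted output] → 1 — matches
Only M6 inverted output reproduces the observed 1.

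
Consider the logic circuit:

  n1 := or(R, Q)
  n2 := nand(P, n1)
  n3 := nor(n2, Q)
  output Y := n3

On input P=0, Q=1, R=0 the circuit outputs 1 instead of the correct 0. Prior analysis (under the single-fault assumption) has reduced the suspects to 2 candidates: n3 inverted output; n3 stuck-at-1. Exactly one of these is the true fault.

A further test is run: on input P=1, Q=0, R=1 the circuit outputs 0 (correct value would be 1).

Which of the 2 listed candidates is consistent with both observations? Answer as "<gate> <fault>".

Evaluate each candidate on input P=1, Q=0, R=1:
  n3 inverted output: n1=1, n2=0, n3=0 [inverted output] → 0 — matches
  n3 stuck-at-1: n1=1, n2=0, n3=1 [stuck-at-1] → 1 — eliminated
Only n3 inverted output reproduces the observed 0.

n3 inverted output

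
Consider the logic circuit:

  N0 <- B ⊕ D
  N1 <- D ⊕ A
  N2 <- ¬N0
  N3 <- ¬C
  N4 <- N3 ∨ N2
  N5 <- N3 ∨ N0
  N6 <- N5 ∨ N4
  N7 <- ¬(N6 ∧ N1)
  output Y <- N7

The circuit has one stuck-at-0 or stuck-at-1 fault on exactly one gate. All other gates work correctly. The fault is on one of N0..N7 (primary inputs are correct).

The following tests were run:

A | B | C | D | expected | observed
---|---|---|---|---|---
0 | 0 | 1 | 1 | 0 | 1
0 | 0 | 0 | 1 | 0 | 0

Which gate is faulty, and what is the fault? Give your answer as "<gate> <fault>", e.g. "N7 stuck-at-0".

N5 stuck-at-0

Fault-free values for test 1 (A=0, B=0, C=1, D=1): N0=1, N1=1, N2=0, N3=0, N4=0, N5=1, N6=1, N7=0, giving Y=0. Observed 1.
Test 1: faults giving observed 1 are {N1 stuck-at-0, N5 stuck-at-0, N6 stuck-at-0, N7 stuck-at-1}.
Test 2 (A=0, B=0, C=0, D=1): fault-free N0=1, N1=1, N2=0, N3=1, N4=1, N5=1, N6=1, N7=0 → 0; observed 0. Eliminates N1 stuck-at-0, N6 stuck-at-0, N7 stuck-at-1.
Only N5 stuck-at-0 is consistent with every test.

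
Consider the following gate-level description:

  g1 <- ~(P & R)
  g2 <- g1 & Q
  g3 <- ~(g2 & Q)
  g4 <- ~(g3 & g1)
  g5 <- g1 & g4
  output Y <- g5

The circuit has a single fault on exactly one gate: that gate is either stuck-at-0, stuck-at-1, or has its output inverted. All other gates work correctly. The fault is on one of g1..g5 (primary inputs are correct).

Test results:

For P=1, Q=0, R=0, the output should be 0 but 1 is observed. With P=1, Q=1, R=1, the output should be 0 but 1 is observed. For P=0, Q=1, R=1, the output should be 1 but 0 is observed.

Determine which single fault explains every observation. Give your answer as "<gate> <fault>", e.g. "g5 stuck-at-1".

g5 inverted output

Fault-free values for test 1 (P=1, Q=0, R=0): g1=1, g2=0, g3=1, g4=0, g5=0, giving Y=0. Observed 1.
Test 1: faults giving observed 1 are {g3 stuck-at-0, g3 inverted output, g4 stuck-at-1, g4 inverted output, g5 stuck-at-1, g5 inverted output}.
Test 2 (P=1, Q=1, R=1): fault-free g1=0, g2=0, g3=1, g4=1, g5=0 → 0; observed 1. Eliminates g3 stuck-at-0, g3 inverted output, g4 stuck-at-1, g4 inverted output.
Test 3 (P=0, Q=1, R=1): fault-free g1=1, g2=1, g3=0, g4=1, g5=1 → 1; observed 0. Eliminates g5 stuck-at-1.
Only g5 inverted output is consistent with every test.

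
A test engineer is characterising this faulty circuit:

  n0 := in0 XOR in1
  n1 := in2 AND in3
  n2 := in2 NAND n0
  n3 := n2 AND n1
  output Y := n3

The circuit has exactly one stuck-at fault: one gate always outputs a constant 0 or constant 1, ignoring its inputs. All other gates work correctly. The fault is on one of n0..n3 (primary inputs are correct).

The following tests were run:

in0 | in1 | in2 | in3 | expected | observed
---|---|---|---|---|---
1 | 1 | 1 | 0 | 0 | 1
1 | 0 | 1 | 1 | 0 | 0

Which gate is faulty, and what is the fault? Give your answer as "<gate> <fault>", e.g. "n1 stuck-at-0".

n1 stuck-at-1

Fault-free values for test 1 (in0=1, in1=1, in2=1, in3=0): n0=0, n1=0, n2=1, n3=0, giving Y=0. Observed 1.
Test 1: faults giving observed 1 are {n1 stuck-at-1, n3 stuck-at-1}.
Test 2 (in0=1, in1=0, in2=1, in3=1): fault-free n0=1, n1=1, n2=0, n3=0 → 0; observed 0. Eliminates n3 stuck-at-1.
Only n1 stuck-at-1 is consistent with every test.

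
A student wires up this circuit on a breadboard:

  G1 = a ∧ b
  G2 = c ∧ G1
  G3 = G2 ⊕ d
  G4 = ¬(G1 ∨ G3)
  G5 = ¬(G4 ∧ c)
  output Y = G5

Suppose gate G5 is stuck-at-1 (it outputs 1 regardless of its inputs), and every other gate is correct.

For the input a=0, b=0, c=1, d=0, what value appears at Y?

Propagate with G5 forced: G1=0, G2=0, G3=0, G4=1, G5=1 [stuck-at-1].
So Y = 1. (Without the fault it would be 0.)

1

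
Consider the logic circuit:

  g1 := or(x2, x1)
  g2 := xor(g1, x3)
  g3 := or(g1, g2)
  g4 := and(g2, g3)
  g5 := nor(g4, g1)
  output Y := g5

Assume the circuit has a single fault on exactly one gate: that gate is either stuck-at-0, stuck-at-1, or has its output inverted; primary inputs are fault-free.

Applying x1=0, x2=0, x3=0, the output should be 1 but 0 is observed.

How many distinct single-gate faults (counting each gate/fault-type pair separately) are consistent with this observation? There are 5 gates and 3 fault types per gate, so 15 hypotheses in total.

8

Fault-free: g1=0, g2=0, g3=0, g4=0, g5=1 → 1. Observed 0.
  g1: stuck-at-1, inverted output ✓; others ✗
  g2: stuck-at-1, inverted output ✓; others ✗
  g3: none of the 3 fault types match ✗
  g4: stuck-at-1, inverted output ✓; others ✗
  g5: stuck-at-0, inverted output ✓; others ✗
Consistent faults: {g1 stuck-at-1, g1 inverted output, g2 stuck-at-1, g2 inverted output, g4 stuck-at-1, g4 inverted output, g5 stuck-at-0, g5 inverted output} — 8 in all.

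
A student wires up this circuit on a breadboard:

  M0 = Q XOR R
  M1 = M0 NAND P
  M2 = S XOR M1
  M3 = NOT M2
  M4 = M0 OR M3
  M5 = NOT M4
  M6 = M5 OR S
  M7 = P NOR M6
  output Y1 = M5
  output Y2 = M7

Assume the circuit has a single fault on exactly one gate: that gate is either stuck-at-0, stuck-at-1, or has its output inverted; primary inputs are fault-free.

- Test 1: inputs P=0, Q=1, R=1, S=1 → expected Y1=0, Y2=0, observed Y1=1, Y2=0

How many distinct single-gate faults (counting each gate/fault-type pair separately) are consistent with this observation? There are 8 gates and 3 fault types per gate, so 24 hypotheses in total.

10

Fault-free: M0=0, M1=1, M2=0, M3=1, M4=1, M5=0, M6=1, M7=0 → Y1=0, Y2=0. Observed Y1=1, Y2=0.
  M0: none of the 3 fault types match ✗
  M1: stuck-at-0, inverted output ✓; others ✗
  M2: stuck-at-1, inverted output ✓; others ✗
  M3: stuck-at-0, inverted output ✓; others ✗
  M4: stuck-at-0, inverted output ✓; others ✗
  M5: stuck-at-1, inverted output ✓; others ✗
  M6: none of the 3 fault types match ✗
  M7: none of the 3 fault types match ✗
Consistent faults: {M1 stuck-at-0, M1 inverted output, M2 stuck-at-1, M2 inverted output, M3 stuck-at-0, M3 inverted output, M4 stuck-at-0, M4 inverted output, M5 stuck-at-1, M5 inverted output} — 10 in all.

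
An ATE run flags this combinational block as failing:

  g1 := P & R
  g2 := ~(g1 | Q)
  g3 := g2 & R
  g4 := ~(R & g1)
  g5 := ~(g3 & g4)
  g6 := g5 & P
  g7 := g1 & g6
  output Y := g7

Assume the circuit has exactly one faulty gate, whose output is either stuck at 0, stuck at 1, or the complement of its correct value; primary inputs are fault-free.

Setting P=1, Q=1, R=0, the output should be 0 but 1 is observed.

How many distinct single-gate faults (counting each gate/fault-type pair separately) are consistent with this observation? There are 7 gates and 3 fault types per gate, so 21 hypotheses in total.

Fault-free: g1=0, g2=0, g3=0, g4=1, g5=1, g6=1, g7=0 → 0. Observed 1.
  g1: stuck-at-1, inverted output ✓; others ✗
  g2: none of the 3 fault types match ✗
  g3: none of the 3 fault types match ✗
  g4: none of the 3 fault types match ✗
  g5: none of the 3 fault types match ✗
  g6: none of the 3 fault types match ✗
  g7: stuck-at-1, inverted output ✓; others ✗
Consistent faults: {g1 stuck-at-1, g1 inverted output, g7 stuck-at-1, g7 inverted output} — 4 in all.

4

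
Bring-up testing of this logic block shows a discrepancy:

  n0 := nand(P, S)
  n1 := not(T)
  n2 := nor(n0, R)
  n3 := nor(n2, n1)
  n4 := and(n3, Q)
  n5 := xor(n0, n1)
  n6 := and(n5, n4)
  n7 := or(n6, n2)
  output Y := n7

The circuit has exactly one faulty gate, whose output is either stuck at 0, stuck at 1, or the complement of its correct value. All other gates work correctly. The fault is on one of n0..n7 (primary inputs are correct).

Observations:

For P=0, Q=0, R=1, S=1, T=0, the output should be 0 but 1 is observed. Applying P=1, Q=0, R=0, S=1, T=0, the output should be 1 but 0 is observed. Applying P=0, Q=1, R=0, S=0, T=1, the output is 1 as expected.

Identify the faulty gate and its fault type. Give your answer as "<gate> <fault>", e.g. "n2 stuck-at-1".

Fault-free values for test 1 (P=0, Q=0, R=1, S=1, T=0): n0=1, n1=1, n2=0, n3=0, n4=0, n5=0, n6=0, n7=0, giving Y=0. Observed 1.
Test 1: faults giving observed 1 are {n2 stuck-at-1, n2 inverted output, n6 stuck-at-1, n6 inverted output, n7 stuck-at-1, n7 inverted output}.
Test 2 (P=1, Q=0, R=0, S=1, T=0): fault-free n0=0, n1=1, n2=1, n3=0, n4=0, n5=1, n6=0, n7=1 → 1; observed 0. Eliminates n2 stuck-at-1, n6 stuck-at-1, n6 inverted output, n7 stuck-at-1.
Test 3 (P=0, Q=1, R=0, S=0, T=1): fault-free n0=1, n1=0, n2=0, n3=1, n4=1, n5=1, n6=1, n7=1 → 1; observed 1. Eliminates n7 inverted output.
Only n2 inverted output is consistent with every test.

n2 inverted output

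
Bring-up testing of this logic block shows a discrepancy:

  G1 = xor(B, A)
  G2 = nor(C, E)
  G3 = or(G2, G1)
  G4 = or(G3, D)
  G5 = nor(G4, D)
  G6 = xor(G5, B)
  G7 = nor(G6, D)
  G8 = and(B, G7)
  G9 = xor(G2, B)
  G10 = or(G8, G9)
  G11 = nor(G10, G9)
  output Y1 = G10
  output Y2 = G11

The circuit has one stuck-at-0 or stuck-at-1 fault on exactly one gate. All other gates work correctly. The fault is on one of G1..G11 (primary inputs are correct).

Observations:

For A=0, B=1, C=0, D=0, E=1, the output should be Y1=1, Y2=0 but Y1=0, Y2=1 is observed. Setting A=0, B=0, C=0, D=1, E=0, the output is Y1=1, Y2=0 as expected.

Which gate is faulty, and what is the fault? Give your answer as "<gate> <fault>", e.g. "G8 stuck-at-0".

Fault-free values for test 1 (A=0, B=1, C=0, D=0, E=1): G1=1, G2=0, G3=1, G4=1, G5=0, G6=1, G7=0, G8=0, G9=1, G10=1, G11=0, giving Y1=1, Y2=0. Observed Y1=0, Y2=1.
Test 1: faults giving observed Y1=0, Y2=1 are {G2 stuck-at-1, G9 stuck-at-0}.
Test 2 (A=0, B=0, C=0, D=1, E=0): fault-free G1=0, G2=1, G3=1, G4=1, G5=0, G6=0, G7=0, G8=0, G9=1, G10=1, G11=0 → Y1=1, Y2=0; observed Y1=1, Y2=0. Eliminates G9 stuck-at-0.
Only G2 stuck-at-1 is consistent with every test.

G2 stuck-at-1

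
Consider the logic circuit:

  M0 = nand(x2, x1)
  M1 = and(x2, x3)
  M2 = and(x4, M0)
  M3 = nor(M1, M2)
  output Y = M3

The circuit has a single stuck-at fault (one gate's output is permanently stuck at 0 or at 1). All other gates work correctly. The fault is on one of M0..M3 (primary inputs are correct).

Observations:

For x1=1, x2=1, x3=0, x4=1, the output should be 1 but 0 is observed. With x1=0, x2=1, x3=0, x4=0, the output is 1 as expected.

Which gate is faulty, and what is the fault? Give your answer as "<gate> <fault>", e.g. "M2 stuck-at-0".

M0 stuck-at-1

Fault-free values for test 1 (x1=1, x2=1, x3=0, x4=1): M0=0, M1=0, M2=0, M3=1, giving Y=1. Observed 0.
Test 1: faults giving observed 0 are {M0 stuck-at-1, M1 stuck-at-1, M2 stuck-at-1, M3 stuck-at-0}.
Test 2 (x1=0, x2=1, x3=0, x4=0): fault-free M0=1, M1=0, M2=0, M3=1 → 1; observed 1. Eliminates M1 stuck-at-1, M2 stuck-at-1, M3 stuck-at-0.
Only M0 stuck-at-1 is consistent with every test.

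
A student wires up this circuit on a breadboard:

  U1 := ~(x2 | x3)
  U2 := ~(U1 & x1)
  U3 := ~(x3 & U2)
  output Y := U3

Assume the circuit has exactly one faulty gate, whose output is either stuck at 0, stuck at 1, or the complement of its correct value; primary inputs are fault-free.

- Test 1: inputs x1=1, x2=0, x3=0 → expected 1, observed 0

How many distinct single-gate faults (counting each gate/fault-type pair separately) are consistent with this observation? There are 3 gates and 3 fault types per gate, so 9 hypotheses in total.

Fault-free: U1=1, U2=0, U3=1 → 1. Observed 0.
  U1 stuck-at-0: output 1 ✗
  U1 stuck-at-1: output 1 ✗
  U1 inverted output: output 1 ✗
  U2 stuck-at-0: output 1 ✗
  U2 stuck-at-1: output 1 ✗
  U2 inverted output: output 1 ✗
  U3 stuck-at-0: output 0 ✓
  U3 stuck-at-1: output 1 ✗
  U3 inverted output: output 0 ✓
Consistent faults: {U3 stuck-at-0, U3 inverted output} — 2 in all.

2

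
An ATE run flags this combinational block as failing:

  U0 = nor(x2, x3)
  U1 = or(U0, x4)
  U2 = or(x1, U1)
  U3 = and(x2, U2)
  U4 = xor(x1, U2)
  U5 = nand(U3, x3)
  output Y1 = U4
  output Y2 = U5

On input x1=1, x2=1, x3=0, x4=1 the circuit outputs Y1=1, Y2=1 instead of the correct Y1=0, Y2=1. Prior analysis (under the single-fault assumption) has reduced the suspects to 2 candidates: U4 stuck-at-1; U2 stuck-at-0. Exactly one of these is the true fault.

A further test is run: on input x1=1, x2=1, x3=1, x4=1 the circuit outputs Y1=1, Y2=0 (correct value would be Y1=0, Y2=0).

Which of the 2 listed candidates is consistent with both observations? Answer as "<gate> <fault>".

U4 stuck-at-1

Evaluate each candidate on input x1=1, x2=1, x3=1, x4=1:
  U4 stuck-at-1: U0=0, U1=1, U2=1, U3=1, U4=1 [stuck-at-1], U5=0 → Y1=1, Y2=0 — matches
  U2 stuck-at-0: U0=0, U1=1, U2=0 [stuck-at-0], U3=0, U4=1, U5=1 → Y1=1, Y2=1 — eliminated
Only U4 stuck-at-1 reproduces the observed Y1=1, Y2=0.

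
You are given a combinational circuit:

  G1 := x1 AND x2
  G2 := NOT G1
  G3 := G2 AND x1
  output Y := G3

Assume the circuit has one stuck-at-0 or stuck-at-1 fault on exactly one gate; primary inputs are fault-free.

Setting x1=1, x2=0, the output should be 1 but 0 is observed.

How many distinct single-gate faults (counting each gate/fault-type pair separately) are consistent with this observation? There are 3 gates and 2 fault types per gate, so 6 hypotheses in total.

3

Fault-free: G1=0, G2=1, G3=1 → 1. Observed 0.
  G1 stuck-at-0: output 1 ✗
  G1 stuck-at-1: output 0 ✓
  G2 stuck-at-0: output 0 ✓
  G2 stuck-at-1: output 1 ✗
  G3 stuck-at-0: output 0 ✓
  G3 stuck-at-1: output 1 ✗
Consistent faults: {G1 stuck-at-1, G2 stuck-at-0, G3 stuck-at-0} — 3 in all.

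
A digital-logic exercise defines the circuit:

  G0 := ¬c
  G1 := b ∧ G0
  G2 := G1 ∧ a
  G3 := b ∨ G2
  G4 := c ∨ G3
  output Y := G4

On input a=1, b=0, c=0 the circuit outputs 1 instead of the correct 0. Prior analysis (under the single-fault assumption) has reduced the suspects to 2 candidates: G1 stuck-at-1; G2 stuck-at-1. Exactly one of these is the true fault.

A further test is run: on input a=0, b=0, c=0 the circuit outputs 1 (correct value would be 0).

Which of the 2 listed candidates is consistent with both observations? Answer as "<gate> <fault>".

Evaluate each candidate on input a=0, b=0, c=0:
  G1 stuck-at-1: G0=1, G1=1 [stuck-at-1], G2=0, G3=0, G4=0 → 0 — eliminated
  G2 stuck-at-1: G0=1, G1=0, G2=1 [stuck-at-1], G3=1, G4=1 → 1 — matches
Only G2 stuck-at-1 reproduces the observed 1.

G2 stuck-at-1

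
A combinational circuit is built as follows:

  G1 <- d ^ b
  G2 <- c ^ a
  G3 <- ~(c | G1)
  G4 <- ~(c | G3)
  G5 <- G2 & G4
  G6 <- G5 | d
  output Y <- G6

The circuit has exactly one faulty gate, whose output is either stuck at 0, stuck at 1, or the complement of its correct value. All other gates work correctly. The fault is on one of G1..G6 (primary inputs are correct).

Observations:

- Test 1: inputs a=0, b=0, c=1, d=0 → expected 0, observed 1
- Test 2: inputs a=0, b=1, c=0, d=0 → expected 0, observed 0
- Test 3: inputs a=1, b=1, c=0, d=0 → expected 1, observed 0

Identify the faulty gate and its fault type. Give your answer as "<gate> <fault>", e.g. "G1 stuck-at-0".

Fault-free values for test 1 (a=0, b=0, c=1, d=0): G1=0, G2=1, G3=0, G4=0, G5=0, G6=0, giving Y=0. Observed 1.
Test 1: faults giving observed 1 are {G4 stuck-at-1, G4 inverted output, G5 stuck-at-1, G5 inverted output, G6 stuck-at-1, G6 inverted output}.
Test 2 (a=0, b=1, c=0, d=0): fault-free G1=1, G2=0, G3=0, G4=1, G5=0, G6=0 → 0; observed 0. Eliminates G5 stuck-at-1, G5 inverted output, G6 stuck-at-1, G6 inverted output.
Test 3 (a=1, b=1, c=0, d=0): fault-free G1=1, G2=1, G3=0, G4=1, G5=1, G6=1 → 1; observed 0. Eliminates G4 stuck-at-1.
Only G4 inverted output is consistent with every test.

G4 inverted output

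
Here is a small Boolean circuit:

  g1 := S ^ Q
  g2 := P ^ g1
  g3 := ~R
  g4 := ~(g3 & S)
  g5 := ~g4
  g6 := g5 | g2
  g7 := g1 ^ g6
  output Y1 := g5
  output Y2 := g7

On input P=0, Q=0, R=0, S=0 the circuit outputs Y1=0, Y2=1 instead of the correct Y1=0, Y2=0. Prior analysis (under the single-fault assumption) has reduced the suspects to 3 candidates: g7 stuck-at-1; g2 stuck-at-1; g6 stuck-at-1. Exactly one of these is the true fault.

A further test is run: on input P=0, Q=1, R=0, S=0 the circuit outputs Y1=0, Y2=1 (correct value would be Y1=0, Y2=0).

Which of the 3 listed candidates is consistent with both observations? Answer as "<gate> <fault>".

Evaluate each candidate on input P=0, Q=1, R=0, S=0:
  g7 stuck-at-1: g1=1, g2=1, g3=1, g4=1, g5=0, g6=1, g7=1 [stuck-at-1] → Y1=0, Y2=1 — matches
  g2 stuck-at-1: g1=1, g2=1 [stuck-at-1], g3=1, g4=1, g5=0, g6=1, g7=0 → Y1=0, Y2=0 — eliminated
  g6 stuck-at-1: g1=1, g2=1, g3=1, g4=1, g5=0, g6=1 [stuck-at-1], g7=0 → Y1=0, Y2=0 — eliminated
Only g7 stuck-at-1 reproduces the observed Y1=0, Y2=1.

g7 stuck-at-1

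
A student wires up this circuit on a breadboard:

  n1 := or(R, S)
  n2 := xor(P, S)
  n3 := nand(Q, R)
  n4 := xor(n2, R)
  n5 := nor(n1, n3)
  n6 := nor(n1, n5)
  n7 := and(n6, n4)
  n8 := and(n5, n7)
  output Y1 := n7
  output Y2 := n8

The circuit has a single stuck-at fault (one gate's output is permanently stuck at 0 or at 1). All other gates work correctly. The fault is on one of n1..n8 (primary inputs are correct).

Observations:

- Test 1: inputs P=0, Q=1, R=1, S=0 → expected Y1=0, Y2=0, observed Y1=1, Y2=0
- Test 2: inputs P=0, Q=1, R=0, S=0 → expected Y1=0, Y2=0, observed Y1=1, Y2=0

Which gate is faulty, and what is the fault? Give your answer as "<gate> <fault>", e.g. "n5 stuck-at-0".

Fault-free values for test 1 (P=0, Q=1, R=1, S=0): n1=1, n2=0, n3=0, n4=1, n5=0, n6=0, n7=0, n8=0, giving Y1=0, Y2=0. Observed Y1=1, Y2=0.
Test 1: faults giving observed Y1=1, Y2=0 are {n6 stuck-at-1, n7 stuck-at-1}.
Test 2 (P=0, Q=1, R=0, S=0): fault-free n1=0, n2=0, n3=1, n4=0, n5=0, n6=1, n7=0, n8=0 → Y1=0, Y2=0; observed Y1=1, Y2=0. Eliminates n6 stuck-at-1.
Only n7 stuck-at-1 is consistent with every test.

n7 stuck-at-1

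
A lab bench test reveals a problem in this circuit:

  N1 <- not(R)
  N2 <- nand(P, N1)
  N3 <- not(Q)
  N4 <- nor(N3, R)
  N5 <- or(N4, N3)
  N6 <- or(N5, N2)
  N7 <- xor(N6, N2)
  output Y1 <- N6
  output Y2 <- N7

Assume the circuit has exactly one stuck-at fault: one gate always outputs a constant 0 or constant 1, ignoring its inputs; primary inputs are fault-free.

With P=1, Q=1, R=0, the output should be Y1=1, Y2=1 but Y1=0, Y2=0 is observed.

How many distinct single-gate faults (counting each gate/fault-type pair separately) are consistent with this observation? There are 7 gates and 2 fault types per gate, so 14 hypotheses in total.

3

Fault-free: N1=1, N2=0, N3=0, N4=1, N5=1, N6=1, N7=1 → Y1=1, Y2=1. Observed Y1=0, Y2=0.
  N1 stuck-at-0: output Y1=1, Y2=0 ✗
  N1 stuck-at-1: output Y1=1, Y2=1 ✗
  N2 stuck-at-0: output Y1=1, Y2=1 ✗
  N2 stuck-at-1: output Y1=1, Y2=0 ✗
  N3 stuck-at-0: output Y1=1, Y2=1 ✗
  N3 stuck-at-1: output Y1=1, Y2=1 ✗
  N4 stuck-at-0: output Y1=0, Y2=0 ✓
  N4 stuck-at-1: output Y1=1, Y2=1 ✗
  N5 stuck-at-0: output Y1=0, Y2=0 ✓
  N5 stuck-at-1: output Y1=1, Y2=1 ✗
  N6 stuck-at-0: output Y1=0, Y2=0 ✓
  N6 stuck-at-1: output Y1=1, Y2=1 ✗
  N7 stuck-at-0: output Y1=1, Y2=0 ✗
  N7 stuck-at-1: output Y1=1, Y2=1 ✗
Consistent faults: {N4 stuck-at-0, N5 stuck-at-0, N6 stuck-at-0} — 3 in all.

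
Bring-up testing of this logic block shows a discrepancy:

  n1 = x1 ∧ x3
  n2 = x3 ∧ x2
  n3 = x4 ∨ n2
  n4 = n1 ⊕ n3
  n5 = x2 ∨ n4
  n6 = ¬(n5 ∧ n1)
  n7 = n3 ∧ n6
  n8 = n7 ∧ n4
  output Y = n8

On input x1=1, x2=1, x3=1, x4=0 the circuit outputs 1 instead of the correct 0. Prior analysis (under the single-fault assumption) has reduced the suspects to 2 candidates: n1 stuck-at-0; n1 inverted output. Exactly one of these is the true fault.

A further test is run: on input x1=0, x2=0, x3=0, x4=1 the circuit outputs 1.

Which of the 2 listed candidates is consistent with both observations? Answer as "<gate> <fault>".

Evaluate each candidate on input x1=0, x2=0, x3=0, x4=1:
  n1 stuck-at-0: n1=0 [stuck-at-0], n2=0, n3=1, n4=1, n5=1, n6=1, n7=1, n8=1 → 1 — matches
  n1 inverted output: n1=1 [inverted output], n2=0, n3=1, n4=0, n5=0, n6=1, n7=1, n8=0 → 0 — eliminated
Only n1 stuck-at-0 reproduces the observed 1.

n1 stuck-at-0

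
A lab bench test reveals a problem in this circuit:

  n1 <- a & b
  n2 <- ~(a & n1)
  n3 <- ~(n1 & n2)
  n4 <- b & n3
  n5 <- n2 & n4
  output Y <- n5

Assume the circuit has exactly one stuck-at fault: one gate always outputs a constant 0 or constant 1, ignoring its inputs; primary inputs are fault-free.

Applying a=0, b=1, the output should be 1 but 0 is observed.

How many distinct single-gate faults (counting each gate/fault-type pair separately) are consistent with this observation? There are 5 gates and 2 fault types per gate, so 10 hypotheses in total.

Fault-free: n1=0, n2=1, n3=1, n4=1, n5=1 → 1. Observed 0.
  n1 stuck-at-0: output 1 ✗
  n1 stuck-at-1: output 0 ✓
  n2 stuck-at-0: output 0 ✓
  n2 stuck-at-1: output 1 ✗
  n3 stuck-at-0: output 0 ✓
  n3 stuck-at-1: output 1 ✗
  n4 stuck-at-0: output 0 ✓
  n4 stuck-at-1: output 1 ✗
  n5 stuck-at-0: output 0 ✓
  n5 stuck-at-1: output 1 ✗
Consistent faults: {n1 stuck-at-1, n2 stuck-at-0, n3 stuck-at-0, n4 stuck-at-0, n5 stuck-at-0} — 5 in all.

5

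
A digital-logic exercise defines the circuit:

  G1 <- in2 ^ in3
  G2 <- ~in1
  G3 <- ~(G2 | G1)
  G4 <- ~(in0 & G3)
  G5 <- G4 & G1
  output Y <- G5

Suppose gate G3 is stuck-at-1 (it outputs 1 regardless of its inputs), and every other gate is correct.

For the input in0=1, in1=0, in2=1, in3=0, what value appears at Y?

0

Propagate with G3 forced: G1=1, G2=1, G3=1 [stuck-at-1], G4=0, G5=0.
So Y = 0. (Without the fault it would be 1.)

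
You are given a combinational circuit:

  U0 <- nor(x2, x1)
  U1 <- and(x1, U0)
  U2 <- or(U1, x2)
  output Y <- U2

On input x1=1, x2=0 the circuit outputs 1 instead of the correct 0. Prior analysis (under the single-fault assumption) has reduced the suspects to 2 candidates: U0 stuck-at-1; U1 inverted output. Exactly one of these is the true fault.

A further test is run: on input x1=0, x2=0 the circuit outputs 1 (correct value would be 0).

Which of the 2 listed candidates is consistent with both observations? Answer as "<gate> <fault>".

Evaluate each candidate on input x1=0, x2=0:
  U0 stuck-at-1: U0=1 [stuck-at-1], U1=0, U2=0 → 0 — eliminated
  U1 inverted output: U0=1, U1=1 [inverted output], U2=1 → 1 — matches
Only U1 inverted output reproduces the observed 1.

U1 inverted output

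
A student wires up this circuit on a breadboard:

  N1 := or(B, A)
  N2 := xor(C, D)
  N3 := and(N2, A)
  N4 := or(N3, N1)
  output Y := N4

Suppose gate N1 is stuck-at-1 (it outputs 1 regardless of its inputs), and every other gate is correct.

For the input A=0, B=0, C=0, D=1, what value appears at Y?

1

Propagate with N1 forced: N1=1 [stuck-at-1], N2=1, N3=0, N4=1.
So Y = 1. (Without the fault it would be 0.)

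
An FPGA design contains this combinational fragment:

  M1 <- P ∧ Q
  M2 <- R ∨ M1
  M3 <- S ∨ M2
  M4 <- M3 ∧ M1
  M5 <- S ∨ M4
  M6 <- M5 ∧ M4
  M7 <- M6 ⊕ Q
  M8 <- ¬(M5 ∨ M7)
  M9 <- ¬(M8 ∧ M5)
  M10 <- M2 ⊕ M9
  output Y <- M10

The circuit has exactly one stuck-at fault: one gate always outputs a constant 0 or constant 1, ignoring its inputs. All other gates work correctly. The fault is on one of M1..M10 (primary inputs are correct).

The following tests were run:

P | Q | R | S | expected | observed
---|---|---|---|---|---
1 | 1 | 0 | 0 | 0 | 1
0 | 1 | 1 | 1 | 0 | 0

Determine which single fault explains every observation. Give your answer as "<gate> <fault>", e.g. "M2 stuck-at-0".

Fault-free values for test 1 (P=1, Q=1, R=0, S=0): M1=1, M2=1, M3=1, M4=1, M5=1, M6=1, M7=0, M8=0, M9=1, M10=0, giving Y=0. Observed 1.
Test 1: faults giving observed 1 are {M1 stuck-at-0, M2 stuck-at-0, M8 stuck-at-1, M9 stuck-at-0, M10 stuck-at-1}.
Test 2 (P=0, Q=1, R=1, S=1): fault-free M1=0, M2=1, M3=1, M4=0, M5=1, M6=0, M7=1, M8=0, M9=1, M10=0 → 0; observed 0. Eliminates M2 stuck-at-0, M8 stuck-at-1, M9 stuck-at-0, M10 stuck-at-1.
Only M1 stuck-at-0 is consistent with every test.

M1 stuck-at-0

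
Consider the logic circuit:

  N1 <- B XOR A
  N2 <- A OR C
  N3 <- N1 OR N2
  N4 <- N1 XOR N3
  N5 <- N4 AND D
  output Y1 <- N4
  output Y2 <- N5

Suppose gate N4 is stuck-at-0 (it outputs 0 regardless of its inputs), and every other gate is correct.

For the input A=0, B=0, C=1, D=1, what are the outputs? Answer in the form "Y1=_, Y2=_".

Propagate with N4 forced: N1=0, N2=1, N3=1, N4=0 [stuck-at-0], N5=0.
So the outputs are Y1=0, Y2=0. (Without the fault they would be Y1=1, Y2=1.)

Y1=0, Y2=0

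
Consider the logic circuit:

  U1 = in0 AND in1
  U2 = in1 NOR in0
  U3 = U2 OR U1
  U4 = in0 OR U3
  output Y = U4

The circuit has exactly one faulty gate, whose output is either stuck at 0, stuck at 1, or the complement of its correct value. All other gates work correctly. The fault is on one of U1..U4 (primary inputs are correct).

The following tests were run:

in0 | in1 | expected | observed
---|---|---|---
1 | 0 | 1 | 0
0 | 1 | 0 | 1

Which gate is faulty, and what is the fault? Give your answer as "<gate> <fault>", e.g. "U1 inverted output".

Fault-free values for test 1 (in0=1, in1=0): U1=0, U2=0, U3=0, U4=1, giving Y=1. Observed 0.
Test 1: faults giving observed 0 are {U4 stuck-at-0, U4 inverted output}.
Test 2 (in0=0, in1=1): fault-free U1=0, U2=0, U3=0, U4=0 → 0; observed 1. Eliminates U4 stuck-at-0.
Only U4 inverted output is consistent with every test.

U4 inverted output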